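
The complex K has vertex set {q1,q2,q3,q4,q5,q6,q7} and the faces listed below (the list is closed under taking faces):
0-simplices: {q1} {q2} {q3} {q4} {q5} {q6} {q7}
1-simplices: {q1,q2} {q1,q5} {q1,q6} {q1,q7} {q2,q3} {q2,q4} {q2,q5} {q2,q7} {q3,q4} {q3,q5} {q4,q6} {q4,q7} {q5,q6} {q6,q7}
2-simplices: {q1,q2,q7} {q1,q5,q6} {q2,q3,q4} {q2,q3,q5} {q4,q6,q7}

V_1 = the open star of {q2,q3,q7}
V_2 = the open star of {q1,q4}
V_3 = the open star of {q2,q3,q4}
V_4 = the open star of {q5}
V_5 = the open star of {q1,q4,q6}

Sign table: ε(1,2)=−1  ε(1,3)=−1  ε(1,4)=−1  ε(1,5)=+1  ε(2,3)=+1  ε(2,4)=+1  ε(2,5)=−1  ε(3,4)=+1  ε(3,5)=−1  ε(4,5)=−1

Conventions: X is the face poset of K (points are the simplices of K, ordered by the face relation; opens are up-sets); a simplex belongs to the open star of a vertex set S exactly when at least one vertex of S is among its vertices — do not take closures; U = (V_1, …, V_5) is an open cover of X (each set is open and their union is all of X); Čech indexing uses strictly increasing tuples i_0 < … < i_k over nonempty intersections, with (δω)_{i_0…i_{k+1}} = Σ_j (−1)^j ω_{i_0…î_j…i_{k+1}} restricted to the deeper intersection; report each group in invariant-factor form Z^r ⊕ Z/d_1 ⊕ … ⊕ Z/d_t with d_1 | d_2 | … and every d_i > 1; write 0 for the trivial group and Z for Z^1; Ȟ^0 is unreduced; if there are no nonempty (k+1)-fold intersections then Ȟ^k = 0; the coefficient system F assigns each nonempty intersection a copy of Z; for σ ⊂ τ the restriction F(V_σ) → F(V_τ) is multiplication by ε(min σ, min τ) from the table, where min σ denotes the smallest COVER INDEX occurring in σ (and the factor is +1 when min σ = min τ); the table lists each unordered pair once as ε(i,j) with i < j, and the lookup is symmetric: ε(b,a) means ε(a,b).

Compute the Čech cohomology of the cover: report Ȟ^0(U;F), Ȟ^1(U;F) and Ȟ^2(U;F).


nonempty overlaps:
  V1={{q2},{q3},{q7},{q1,q2},{q1,q7},{q2,q3},{q2,q4},{q2,q5},{q2,q7},{q3,q4},{q3,q5},{q4,q7},{q6,q7},{q1,q2,q7},{q2,q3,q4},{q2,q3,q5},{q4,q6,q7}} V2={{q1},{q4},{q1,q2},{q1,q5},{q1,q6},{q1,q7},{q2,q4},{q3,q4},{q4,q6},{q4,q7},{q1,q2,q7},{q1,q5,q6},{q2,q3,q4},{q4,q6,q7}} V3={{q2},{q3},{q4},{q1,q2},{q2,q3},{q2,q4},{q2,q5},{q2,q7},{q3,q4},{q3,q5},{q4,q6},{q4,q7},{q1,q2,q7},{q2,q3,q4},{q2,q3,q5},{q4,q6,q7}} V4={{q5},{q1,q5},{q2,q5},{q3,q5},{q5,q6},{q1,q5,q6},{q2,q3,q5}} V5={{q1},{q4},{q6},{q1,q2},{q1,q5},{q1,q6},{q1,q7},{q2,q4},{q3,q4},{q4,q6},{q4,q7},{q5,q6},{q6,q7},{q1,q2,q7},{q1,q5,q6},{q2,q3,q4},{q4,q6,q7}}
  V12={{q1,q2},{q1,q7},{q2,q4},{q3,q4},{q4,q7},{q1,q2,q7},{q2,q3,q4},{q4,q6,q7}} V13={{q2},{q3},{q1,q2},{q2,q3},{q2,q4},{q2,q5},{q2,q7},{q3,q4},{q3,q5},{q4,q7},{q1,q2,q7},{q2,q3,q4},{q2,q3,q5},{q4,q6,q7}} V14={{q2,q5},{q3,q5},{q2,q3,q5}} V15={{q1,q2},{q1,q7},{q2,q4},{q3,q4},{q4,q7},{q6,q7},{q1,q2,q7},{q2,q3,q4},{q4,q6,q7}} V23={{q4},{q1,q2},{q2,q4},{q3,q4},{q4,q6},{q4,q7},{q1,q2,q7},{q2,q3,q4},{q4,q6,q7}} V24={{q1,q5},{q1,q5,q6}} V25={{q1},{q4},{q1,q2},{q1,q5},{q1,q6},{q1,q7},{q2,q4},{q3,q4},{q4,q6},{q4,q7},{q1,q2,q7},{q1,q5,q6},{q2,q3,q4},{q4,q6,q7}} V34={{q2,q5},{q3,q5},{q2,q3,q5}} V35={{q4},{q1,q2},{q2,q4},{q3,q4},{q4,q6},{q4,q7},{q1,q2,q7},{q2,q3,q4},{q4,q6,q7}} V45={{q1,q5},{q5,q6},{q1,q5,q6}}
  V123={{q1,q2},{q2,q4},{q3,q4},{q4,q7},{q1,q2,q7},{q2,q3,q4},{q4,q6,q7}} V125={{q1,q2},{q1,q7},{q2,q4},{q3,q4},{q4,q7},{q1,q2,q7},{q2,q3,q4},{q4,q6,q7}} V134={{q2,q5},{q3,q5},{q2,q3,q5}} V135={{q1,q2},{q2,q4},{q3,q4},{q4,q7},{q1,q2,q7},{q2,q3,q4},{q4,q6,q7}} V235={{q4},{q1,q2},{q2,q4},{q3,q4},{q4,q6},{q4,q7},{q1,q2,q7},{q2,q3,q4},{q4,q6,q7}} V245={{q1,q5},{q1,q5,q6}}
  V1235={{q1,q2},{q2,q4},{q3,q4},{q4,q7},{q1,q2,q7},{q2,q3,q4},{q4,q6,q7}}
C dims 5,10,6,1; δ0: rk 4, SNF 1^4; δ1: rk 5, SNF 1^5; δ2: rk 1, SNF 1^1
degree 0: 5−4−0 = 1 → Ȟ^0 ≅ Z
degree 1: 10−5−4 = 1 → Ȟ^1 ≅ Z
degree 2: 6−1−5 = 0 → Ȟ^2 ≅ 0

Ȟ^0(U;F) ≅ Z, Ȟ^1(U;F) ≅ Z, Ȟ^2(U;F) ≅ 0


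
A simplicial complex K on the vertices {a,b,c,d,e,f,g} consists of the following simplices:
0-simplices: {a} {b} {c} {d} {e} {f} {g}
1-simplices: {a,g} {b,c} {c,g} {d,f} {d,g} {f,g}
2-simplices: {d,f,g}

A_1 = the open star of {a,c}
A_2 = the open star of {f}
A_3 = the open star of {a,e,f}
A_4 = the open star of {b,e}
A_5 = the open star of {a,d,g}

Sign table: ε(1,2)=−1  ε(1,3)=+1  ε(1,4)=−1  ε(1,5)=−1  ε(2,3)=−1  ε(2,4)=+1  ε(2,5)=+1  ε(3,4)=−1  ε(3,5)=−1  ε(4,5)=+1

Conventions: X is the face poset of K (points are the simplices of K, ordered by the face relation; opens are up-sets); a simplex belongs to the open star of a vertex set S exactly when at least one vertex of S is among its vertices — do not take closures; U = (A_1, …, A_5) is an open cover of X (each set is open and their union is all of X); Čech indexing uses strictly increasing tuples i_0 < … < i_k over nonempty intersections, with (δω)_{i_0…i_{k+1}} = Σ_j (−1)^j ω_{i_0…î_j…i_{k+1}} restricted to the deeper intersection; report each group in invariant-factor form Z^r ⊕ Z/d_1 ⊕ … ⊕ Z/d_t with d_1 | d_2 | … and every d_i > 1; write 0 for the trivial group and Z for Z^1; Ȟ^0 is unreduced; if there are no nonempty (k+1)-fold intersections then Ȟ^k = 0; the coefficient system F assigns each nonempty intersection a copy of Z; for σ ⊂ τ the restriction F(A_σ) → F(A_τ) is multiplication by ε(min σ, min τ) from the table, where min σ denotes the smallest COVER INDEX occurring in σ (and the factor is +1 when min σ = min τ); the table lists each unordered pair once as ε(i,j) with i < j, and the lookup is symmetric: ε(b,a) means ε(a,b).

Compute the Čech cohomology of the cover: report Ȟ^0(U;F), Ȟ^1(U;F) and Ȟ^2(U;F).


Ȟ^0 = Z, Ȟ^1 = Z, Ȟ^2 = 0

cover nerve:
  A1={{a},{c},{a,g},{b,c},{c,g}} A2={{f},{d,f},{f,g},{d,f,g}} A3={{a},{e},{f},{a,g},{d,f},{f,g},{d,f,g}} A4={{b},{e},{b,c}} A5={{a},{d},{g},{a,g},{c,g},{d,f},{d,g},{f,g},{d,f,g}}
  A13={{a},{a,g}} A14={{b,c}} A15={{a},{a,g},{c,g}} A23={{f},{d,f},{f,g},{d,f,g}} A25={{d,f},{f,g},{d,f,g}} A34={{e}} A35={{a},{a,g},{d,f},{f,g},{d,f,g}}
  A135={{a},{a,g}} A235={{d,f},{f,g},{d,f,g}}
C dims 5,7,2; δ0: rk 4, SNF 1^4; δ1: rk 2, SNF 1^2
Ȟ^0: (5−4)−0=1 ⇒ Z
Ȟ^1: (7−2)−4=1 ⇒ Z
Ȟ^2: (2−0)−2=0 ⇒ 0


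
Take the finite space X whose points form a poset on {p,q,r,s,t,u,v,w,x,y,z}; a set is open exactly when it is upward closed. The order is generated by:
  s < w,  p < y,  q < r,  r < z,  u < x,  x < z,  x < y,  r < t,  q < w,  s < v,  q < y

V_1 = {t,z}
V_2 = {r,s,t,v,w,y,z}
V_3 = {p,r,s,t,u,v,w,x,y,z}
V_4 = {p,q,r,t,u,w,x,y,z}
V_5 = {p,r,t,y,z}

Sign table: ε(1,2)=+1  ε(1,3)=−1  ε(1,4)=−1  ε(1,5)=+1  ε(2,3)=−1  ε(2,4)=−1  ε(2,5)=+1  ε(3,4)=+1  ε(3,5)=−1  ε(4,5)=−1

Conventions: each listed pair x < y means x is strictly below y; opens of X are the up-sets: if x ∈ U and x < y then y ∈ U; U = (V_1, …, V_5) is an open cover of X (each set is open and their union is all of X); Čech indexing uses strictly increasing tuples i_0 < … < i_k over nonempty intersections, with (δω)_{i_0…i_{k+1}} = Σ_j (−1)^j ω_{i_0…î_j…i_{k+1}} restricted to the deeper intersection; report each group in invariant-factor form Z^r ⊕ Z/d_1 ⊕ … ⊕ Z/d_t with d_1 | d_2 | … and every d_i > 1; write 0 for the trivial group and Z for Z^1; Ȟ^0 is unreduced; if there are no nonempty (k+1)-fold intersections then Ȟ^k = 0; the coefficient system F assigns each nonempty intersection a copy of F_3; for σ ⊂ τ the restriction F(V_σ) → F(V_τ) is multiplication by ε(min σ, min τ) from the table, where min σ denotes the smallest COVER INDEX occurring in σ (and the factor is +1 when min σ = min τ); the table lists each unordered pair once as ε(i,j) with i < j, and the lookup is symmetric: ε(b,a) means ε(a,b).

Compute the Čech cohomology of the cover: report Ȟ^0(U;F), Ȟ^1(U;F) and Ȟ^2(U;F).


nonempty intersections:
  V12={t,z} V13={t,z} V14={t,z} V15={t,z} V23={r,s,t,v,w,y,z} V24={r,t,w,y,z} V25={r,t,y,z} V34={p,r,t,u,w,x,y,z} V35={p,r,t,y,z} V45={p,r,t,y,z}
  V123={t,z} V124={t,z} V125={t,z} V134={t,z} V135={t,z} V145={t,z} V234={r,t,w,y,z} V235={r,t,y,z} V245={r,t,y,z} V345={p,r,t,y,z}
  V1234={t,z} V1235={t,z} V1245={t,z} V1345={t,z} V2345={r,t,y,z}
  V12345={t,z}
C dims 5,10,10,5; δ0: rk_F3 4; δ1: rk_F3 6; δ2: rk_F3 4
Ȟ^0: (5−4)−0=1 ⇒ Z/3
Ȟ^1: (10−6)−4=0 ⇒ 0
Ȟ^2: (10−4)−6=0 ⇒ 0

Ȟ^0(U;F) ≅ Z/3, Ȟ^1(U;F) ≅ 0, Ȟ^2(U;F) ≅ 0


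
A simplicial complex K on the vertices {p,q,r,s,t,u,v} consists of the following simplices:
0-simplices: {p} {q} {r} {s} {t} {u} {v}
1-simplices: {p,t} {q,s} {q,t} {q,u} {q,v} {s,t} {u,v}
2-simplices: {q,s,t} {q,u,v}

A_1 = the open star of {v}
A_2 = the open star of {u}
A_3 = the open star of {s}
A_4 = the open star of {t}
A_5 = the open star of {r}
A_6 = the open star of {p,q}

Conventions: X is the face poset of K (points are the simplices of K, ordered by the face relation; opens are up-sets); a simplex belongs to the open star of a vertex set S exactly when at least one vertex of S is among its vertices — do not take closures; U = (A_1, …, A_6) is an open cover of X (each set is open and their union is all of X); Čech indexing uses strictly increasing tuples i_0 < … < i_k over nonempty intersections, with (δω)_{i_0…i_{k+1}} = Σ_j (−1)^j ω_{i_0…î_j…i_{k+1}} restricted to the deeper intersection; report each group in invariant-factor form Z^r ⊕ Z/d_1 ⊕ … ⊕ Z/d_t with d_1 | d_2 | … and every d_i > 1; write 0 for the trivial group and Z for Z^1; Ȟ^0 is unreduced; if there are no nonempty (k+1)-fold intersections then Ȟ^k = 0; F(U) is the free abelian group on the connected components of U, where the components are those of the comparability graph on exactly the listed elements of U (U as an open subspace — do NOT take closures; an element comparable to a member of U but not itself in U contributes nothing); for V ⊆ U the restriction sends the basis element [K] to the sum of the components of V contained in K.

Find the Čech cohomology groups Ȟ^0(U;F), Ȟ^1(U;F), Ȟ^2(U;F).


nonempty overlaps:
  A1={{v},{q,v},{u,v},{q,u,v}} A2={{u},{q,u},{u,v},{q,u,v}} A3={{s},{q,s},{s,t},{q,s,t}} A4={{t},{p,t},{q,t},{s,t},{q,s,t}} A5={{r}} A6={{p},{q},{p,t},{q,s},{q,t},{q,u},{q,v},{q,s,t},{q,u,v}}
  A12={{u,v},{q,u,v}} A16={{q,v},{q,u,v}} A26={{q,u},{q,u,v}} A34={{s,t},{q,s,t}} A36={{q,s},{q,s,t}} A46={{p,t},{q,t},{q,s,t}}
  A126={{q,u,v}} A346={{q,s,t}}
components per intersection:
  A1: {{v},{q,v},{u,v},{q,u,v}}
  A2: {{u},{q,u},{u,v},{q,u,v}}
  A3: {{s},{q,s},{s,t},{q,s,t}}
  A4: {{t},{p,t},{q,t},{s,t},{q,s,t}}
  A5: {{r}}
  A6: {{p},{p,t}} {{q},{q,s},{q,t},{q,u},{q,v},{q,s,t},{q,u,v}}
  A12: {{u,v},{q,u,v}}
  A16: {{q,v},{q,u,v}}
  A26: {{q,u},{q,u,v}}
  A34: {{s,t},{q,s,t}}
  A36: {{q,s},{q,s,t}}
  A46: {{p,t}} {{q,t},{q,s,t}}
  A126: {{q,u,v}}
  A346: {{q,s,t}}
C dims 7,7,2; δ0: rk 5, SNF 1^5; δ1: rk 2, SNF 1^2
degree 0: 7−5−0 = 2 → Ȟ^0 ≅ Z^2
degree 1: 7−2−5 = 0 → Ȟ^1 ≅ 0
degree 2: 2−0−2 = 0 → Ȟ^2 ≅ 0

Ȟ^0(U;F) ≅ Z^2, Ȟ^1(U;F) ≅ 0 and Ȟ^2(U;F) ≅ 0


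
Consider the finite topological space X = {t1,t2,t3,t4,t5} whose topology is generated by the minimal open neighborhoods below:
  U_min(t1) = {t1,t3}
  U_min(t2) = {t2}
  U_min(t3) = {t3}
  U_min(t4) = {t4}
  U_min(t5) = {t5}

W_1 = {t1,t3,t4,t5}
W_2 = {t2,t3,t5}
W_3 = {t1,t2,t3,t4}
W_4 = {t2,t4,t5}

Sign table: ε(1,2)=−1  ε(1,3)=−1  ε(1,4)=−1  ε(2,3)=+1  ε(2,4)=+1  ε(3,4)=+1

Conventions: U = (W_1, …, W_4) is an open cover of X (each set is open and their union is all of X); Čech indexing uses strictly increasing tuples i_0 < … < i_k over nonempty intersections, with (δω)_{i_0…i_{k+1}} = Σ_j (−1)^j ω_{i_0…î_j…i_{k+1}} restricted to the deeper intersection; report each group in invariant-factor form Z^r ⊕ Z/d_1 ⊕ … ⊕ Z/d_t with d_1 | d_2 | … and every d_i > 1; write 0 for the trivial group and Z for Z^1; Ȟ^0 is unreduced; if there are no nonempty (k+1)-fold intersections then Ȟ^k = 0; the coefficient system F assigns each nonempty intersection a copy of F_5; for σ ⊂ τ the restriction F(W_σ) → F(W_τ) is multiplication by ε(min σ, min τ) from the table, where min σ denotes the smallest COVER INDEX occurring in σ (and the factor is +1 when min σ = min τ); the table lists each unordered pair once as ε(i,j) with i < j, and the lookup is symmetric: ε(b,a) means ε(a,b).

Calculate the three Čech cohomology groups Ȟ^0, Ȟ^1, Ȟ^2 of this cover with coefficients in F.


nonempty intersections:
  W12={t3,t5} W13={t1,t3,t4} W14={t4,t5} W23={t2,t3} W24={t2,t5} W34={t2,t4}
  W123={t3} W124={t5} W134={t4} W234={t2}
C dims 4,6,4; δ0: rk_F5 3; δ1: rk_F5 3
Ȟ^0: (4−3)−0=1 ⇒ Z/5
Ȟ^1: (6−3)−3=0 ⇒ 0
Ȟ^2: (4−0)−3=1 ⇒ Z/5

Ȟ^0 = Z/5; Ȟ^1 = 0; Ȟ^2 = Z/5


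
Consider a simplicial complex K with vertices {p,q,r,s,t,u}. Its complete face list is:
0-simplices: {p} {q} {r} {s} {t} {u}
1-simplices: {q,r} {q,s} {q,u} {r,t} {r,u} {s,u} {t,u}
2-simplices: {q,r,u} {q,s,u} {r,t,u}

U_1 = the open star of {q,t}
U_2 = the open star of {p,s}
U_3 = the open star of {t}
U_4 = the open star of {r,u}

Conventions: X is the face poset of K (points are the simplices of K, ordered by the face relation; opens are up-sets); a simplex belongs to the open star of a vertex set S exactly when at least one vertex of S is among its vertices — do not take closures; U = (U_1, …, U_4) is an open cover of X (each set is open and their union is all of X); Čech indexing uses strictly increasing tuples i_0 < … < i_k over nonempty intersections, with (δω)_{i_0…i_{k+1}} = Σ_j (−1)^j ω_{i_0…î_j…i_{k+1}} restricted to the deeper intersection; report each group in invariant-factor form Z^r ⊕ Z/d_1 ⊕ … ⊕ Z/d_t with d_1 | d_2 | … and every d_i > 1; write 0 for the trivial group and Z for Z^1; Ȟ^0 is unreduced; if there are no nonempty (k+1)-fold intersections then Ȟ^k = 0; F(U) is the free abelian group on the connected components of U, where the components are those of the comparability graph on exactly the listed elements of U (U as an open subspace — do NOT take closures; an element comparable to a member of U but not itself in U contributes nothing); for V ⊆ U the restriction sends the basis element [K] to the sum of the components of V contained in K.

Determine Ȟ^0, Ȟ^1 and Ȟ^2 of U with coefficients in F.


nonempty overlaps:
  U1={{q},{t},{q,r},{q,s},{q,u},{r,t},{t,u},{q,r,u},{q,s,u},{r,t,u}} U2={{p},{s},{q,s},{s,u},{q,s,u}} U3={{t},{r,t},{t,u},{r,t,u}} U4={{r},{u},{q,r},{q,u},{r,t},{r,u},{s,u},{t,u},{q,r,u},{q,s,u},{r,t,u}}
  U12={{q,s},{q,s,u}} U13={{t},{r,t},{t,u},{r,t,u}} U14={{q,r},{q,u},{r,t},{t,u},{q,r,u},{q,s,u},{r,t,u}} U24={{s,u},{q,s,u}} U34={{r,t},{t,u},{r,t,u}}
  U124={{q,s,u}} U134={{r,t},{t,u},{r,t,u}}
components per intersection:
  U1: {{q},{q,r},{q,s},{q,u},{q,r,u},{q,s,u}} {{t},{r,t},{t,u},{r,t,u}}
  U2: {{p}} {{s},{q,s},{s,u},{q,s,u}}
  U3: {{t},{r,t},{t,u},{r,t,u}}
  U4: {{r},{u},{q,r},{q,u},{r,t},{r,u},{s,u},{t,u},{q,r,u},{q,s,u},{r,t,u}}
  U12: {{q,s},{q,s,u}}
  U13: {{t},{r,t},{t,u},{r,t,u}}
  U14: {{q,r},{q,u},{q,r,u},{q,s,u}} {{r,t},{t,u},{r,t,u}}
  U24: {{s,u},{q,s,u}}
  U34: {{r,t},{t,u},{r,t,u}}
  U124: {{q,s,u}}
  U134: {{r,t},{t,u},{r,t,u}}
C dims 6,6,2; δ0: rk 4, SNF 1^4; δ1: rk 2, SNF 1^2
degree 0: 6−4−0 = 2 → Ȟ^0 ≅ Z^2
degree 1: 6−2−4 = 0 → Ȟ^1 ≅ 0
degree 2: 2−0−2 = 0 → Ȟ^2 ≅ 0

Ȟ^0 = Z^2,  Ȟ^1 = 0,  Ȟ^2 = 0


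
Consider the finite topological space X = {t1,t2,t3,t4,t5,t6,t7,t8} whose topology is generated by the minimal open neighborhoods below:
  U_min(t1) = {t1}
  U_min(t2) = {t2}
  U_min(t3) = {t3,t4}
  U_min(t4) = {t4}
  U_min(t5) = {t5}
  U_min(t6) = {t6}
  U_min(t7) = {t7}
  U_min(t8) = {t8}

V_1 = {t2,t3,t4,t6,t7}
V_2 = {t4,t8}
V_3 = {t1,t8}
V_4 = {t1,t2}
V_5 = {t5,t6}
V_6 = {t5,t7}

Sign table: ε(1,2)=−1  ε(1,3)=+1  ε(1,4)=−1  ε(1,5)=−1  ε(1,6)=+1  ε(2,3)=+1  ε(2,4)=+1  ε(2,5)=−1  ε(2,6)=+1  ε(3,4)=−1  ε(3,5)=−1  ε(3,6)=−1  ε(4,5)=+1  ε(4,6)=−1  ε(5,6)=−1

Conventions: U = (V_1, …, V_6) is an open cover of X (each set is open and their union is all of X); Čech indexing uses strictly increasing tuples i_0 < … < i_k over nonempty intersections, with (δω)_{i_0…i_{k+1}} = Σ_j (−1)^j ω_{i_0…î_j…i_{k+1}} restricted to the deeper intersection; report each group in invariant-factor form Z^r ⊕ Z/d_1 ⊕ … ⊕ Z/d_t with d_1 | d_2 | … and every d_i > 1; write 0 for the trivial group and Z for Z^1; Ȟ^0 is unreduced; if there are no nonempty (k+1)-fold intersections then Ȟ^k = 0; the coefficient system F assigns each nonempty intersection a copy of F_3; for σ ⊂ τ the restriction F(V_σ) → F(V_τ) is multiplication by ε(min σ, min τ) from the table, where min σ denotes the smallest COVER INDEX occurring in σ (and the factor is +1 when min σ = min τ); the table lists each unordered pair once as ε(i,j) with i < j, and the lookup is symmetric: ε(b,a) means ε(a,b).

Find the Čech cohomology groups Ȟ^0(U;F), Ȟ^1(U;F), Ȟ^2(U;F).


nonempty intersections:
  V12={t4} V14={t2} V15={t6} V16={t7} V23={t8} V34={t1} V56={t5}
C dims 6,7; δ0: rk_F3 6
Ȟ^0: (6−6)−0=0 ⇒ 0
Ȟ^1: (7−0)−6=1 ⇒ Z/3
Ȟ^2: (0−0)−0=0 ⇒ 0

Ȟ^0 ≅ 0; Ȟ^1 ≅ Z/3; Ȟ^2 ≅ 0


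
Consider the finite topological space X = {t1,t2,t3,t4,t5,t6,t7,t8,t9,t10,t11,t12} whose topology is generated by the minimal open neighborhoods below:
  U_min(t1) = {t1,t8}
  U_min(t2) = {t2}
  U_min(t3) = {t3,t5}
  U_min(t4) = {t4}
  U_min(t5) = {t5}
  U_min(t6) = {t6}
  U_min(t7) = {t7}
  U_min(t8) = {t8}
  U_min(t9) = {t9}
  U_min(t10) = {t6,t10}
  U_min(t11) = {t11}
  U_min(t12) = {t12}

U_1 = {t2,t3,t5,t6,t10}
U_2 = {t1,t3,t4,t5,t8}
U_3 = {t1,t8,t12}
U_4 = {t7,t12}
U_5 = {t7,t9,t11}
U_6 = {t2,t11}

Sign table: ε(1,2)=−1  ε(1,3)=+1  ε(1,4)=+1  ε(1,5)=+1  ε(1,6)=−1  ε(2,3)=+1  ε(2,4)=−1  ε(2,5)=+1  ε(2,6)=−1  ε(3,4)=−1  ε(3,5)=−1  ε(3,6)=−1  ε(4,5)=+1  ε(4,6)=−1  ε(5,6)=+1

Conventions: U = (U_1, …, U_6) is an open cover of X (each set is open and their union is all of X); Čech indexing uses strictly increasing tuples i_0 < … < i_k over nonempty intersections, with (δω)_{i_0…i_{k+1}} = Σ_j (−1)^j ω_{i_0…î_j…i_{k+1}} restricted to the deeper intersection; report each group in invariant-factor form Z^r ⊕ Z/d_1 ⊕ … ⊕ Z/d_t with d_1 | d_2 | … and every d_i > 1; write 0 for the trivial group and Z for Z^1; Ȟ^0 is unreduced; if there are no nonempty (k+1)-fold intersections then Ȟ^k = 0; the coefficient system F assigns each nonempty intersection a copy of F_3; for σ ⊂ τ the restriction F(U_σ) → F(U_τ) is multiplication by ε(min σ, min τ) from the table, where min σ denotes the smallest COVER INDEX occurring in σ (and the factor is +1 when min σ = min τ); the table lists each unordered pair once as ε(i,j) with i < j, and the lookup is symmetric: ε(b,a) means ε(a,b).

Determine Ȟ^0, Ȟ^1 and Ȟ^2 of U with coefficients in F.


Ȟ^0(U;F) ≅ 0, Ȟ^1(U;F) ≅ 0, Ȟ^2(U;F) ≅ 0

cover nerve:
  U12={t3,t5} U16={t2} U23={t1,t8} U34={t12} U45={t7} U56={t11}
C dims 6,6; δ0: rk_F3 6
Ȟ^0: (6−6)−0=0 ⇒ 0
Ȟ^1: (6−0)−6=0 ⇒ 0
Ȟ^2: (0−0)−0=0 ⇒ 0


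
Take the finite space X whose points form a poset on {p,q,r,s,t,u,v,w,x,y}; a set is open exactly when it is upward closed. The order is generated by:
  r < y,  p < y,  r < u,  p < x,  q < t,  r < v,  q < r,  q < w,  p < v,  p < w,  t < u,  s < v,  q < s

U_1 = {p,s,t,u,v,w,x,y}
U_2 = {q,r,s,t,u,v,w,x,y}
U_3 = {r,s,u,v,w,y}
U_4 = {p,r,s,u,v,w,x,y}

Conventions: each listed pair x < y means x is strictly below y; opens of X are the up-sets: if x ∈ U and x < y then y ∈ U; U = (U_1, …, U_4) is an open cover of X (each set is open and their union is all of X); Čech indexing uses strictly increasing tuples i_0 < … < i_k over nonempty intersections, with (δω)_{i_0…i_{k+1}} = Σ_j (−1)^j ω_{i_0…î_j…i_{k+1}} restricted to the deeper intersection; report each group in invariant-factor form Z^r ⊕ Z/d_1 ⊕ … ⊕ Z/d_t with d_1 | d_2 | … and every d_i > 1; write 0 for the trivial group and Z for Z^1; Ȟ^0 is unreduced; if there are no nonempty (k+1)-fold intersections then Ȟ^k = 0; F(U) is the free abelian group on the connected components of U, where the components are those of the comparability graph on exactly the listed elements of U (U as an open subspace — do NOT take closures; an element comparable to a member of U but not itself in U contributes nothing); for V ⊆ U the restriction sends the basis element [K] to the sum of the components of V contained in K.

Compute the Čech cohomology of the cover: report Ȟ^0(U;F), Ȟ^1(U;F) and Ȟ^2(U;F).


Ȟ^0 ≅ Z; Ȟ^1 ≅ Z; Ȟ^2 ≅ 0

intersection data:
  U12={s,t,u,v,w,x,y} U13={s,u,v,w,y} U14={p,s,u,v,w,x,y} U23={r,s,u,v,w,y} U24={r,s,u,v,w,x,y} U34={r,s,u,v,w,y}
  U123={s,u,v,w,y} U124={s,u,v,w,x,y} U134={s,u,v,w,y} U234={r,s,u,v,w,y}
  U1234={s,u,v,w,y}
components per intersection:
  U1: {p,s,v,w,x,y} {t,u}
  U2: {q,r,s,t,u,v,w,y} {x}
  U3: {r,s,u,v,y} {w}
  U4: {p,r,s,u,v,w,x,y}
  U12: {s,v} {t,u} {w} {x} {y}
  U13: {s,v} {u} {w} {y}
  U14: {p,s,v,w,x,y} {u}
  U23: {r,s,u,v,y} {w}
  U24: {r,s,u,v,y} {w} {x}
  U34: {r,s,u,v,y} {w}
  U123: {s,v} {u} {w} {y}
  U124: {s,v} {u} {w} {x} {y}
  U134: {s,v} {u} {w} {y}
  U234: {r,s,u,v,y} {w}
  U1234: {s,v} {u} {w} {y}
C dims 7,18,15,4; δ0: rk 6, SNF 1^6; δ1: rk 11, SNF 1^11; δ2: rk 4, SNF 1^4
Ȟ^0 = (7 − 6) − 0 = 1, so Ȟ^0 ≅ Z
Ȟ^1 = (18 − 11) − 6 = 1, so Ȟ^1 ≅ Z
Ȟ^2 = (15 − 4) − 11 = 0, so Ȟ^2 ≅ 0


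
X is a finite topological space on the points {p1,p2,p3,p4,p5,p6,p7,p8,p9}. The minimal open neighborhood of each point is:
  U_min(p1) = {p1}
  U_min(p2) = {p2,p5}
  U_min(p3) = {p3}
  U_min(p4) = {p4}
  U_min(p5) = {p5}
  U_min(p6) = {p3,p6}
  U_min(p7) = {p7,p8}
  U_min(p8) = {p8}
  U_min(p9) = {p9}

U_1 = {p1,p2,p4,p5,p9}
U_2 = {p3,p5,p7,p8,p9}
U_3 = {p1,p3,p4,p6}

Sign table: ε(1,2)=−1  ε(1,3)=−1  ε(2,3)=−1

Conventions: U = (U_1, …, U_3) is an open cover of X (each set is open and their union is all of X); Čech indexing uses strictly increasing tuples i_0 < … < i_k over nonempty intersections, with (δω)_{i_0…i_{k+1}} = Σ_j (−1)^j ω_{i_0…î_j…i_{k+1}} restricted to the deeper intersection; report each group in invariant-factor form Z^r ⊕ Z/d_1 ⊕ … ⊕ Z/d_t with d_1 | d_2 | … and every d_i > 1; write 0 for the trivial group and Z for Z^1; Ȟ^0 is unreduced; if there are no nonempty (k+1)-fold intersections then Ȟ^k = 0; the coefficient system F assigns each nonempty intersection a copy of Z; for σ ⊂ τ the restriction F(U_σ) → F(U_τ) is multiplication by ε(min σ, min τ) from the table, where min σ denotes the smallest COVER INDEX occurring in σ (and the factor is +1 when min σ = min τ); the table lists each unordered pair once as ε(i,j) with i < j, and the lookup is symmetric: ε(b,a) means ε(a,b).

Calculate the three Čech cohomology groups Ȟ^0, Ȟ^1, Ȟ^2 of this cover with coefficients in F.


Ȟ^0 ≅ 0, Ȟ^1 ≅ Z/2 and Ȟ^2 ≅ 0

nonempty overlaps:
  U12={p5,p9} U13={p1,p4} U23={p3}
C dims 3,3; δ0: rk 3, SNF 1^2·2
degree 0: 3−3−0 = 0 → Ȟ^0 ≅ 0
degree 1: 3−0−3 = 0 plus torsion [2] → Ȟ^1 ≅ Z/2
degree 2: 0−0−0 = 0 → Ȟ^2 ≅ 0


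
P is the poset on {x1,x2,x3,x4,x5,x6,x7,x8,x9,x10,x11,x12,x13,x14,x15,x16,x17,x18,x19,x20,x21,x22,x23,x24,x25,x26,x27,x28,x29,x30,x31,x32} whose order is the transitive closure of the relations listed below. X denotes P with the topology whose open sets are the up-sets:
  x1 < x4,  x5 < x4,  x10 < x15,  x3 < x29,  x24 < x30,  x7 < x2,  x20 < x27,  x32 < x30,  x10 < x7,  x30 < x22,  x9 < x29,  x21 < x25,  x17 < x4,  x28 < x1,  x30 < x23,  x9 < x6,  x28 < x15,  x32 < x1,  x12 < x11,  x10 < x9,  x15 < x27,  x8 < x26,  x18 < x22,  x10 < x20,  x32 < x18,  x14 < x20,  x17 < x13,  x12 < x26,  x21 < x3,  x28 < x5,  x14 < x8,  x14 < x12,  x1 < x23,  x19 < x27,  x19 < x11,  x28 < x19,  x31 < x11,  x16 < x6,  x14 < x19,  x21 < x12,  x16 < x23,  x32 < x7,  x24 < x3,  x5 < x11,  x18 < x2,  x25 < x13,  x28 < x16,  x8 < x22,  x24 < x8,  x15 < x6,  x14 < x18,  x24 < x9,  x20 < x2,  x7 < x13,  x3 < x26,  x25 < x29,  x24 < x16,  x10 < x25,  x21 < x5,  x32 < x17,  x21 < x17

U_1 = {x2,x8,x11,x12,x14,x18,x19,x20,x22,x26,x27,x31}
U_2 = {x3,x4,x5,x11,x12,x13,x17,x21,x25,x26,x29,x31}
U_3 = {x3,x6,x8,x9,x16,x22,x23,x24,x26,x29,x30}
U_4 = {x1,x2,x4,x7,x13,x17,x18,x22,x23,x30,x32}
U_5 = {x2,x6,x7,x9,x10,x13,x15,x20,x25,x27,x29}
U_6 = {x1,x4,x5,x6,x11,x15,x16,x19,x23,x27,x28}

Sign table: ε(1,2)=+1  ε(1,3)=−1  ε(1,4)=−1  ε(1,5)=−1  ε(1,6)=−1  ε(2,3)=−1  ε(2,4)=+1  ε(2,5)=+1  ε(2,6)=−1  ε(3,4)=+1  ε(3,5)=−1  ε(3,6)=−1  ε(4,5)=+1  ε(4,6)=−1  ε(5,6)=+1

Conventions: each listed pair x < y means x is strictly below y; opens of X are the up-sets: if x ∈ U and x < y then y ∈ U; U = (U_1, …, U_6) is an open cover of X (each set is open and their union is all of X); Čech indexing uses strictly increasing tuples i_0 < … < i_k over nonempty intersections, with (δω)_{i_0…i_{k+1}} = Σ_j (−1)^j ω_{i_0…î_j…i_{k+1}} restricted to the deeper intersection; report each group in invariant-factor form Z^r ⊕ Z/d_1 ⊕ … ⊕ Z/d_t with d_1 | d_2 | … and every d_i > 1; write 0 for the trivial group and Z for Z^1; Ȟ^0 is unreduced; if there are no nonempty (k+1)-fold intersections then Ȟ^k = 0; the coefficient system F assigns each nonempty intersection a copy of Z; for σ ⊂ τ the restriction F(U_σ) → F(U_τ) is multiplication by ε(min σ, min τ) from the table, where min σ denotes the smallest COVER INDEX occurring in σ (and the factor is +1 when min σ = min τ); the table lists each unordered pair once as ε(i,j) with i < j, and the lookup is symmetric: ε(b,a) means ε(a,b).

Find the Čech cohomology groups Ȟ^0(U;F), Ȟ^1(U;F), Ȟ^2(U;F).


Ȟ^0 ≅ 0, Ȟ^1 ≅ Z/2, Ȟ^2 ≅ Z

cover nerve:
  U12={x11,x12,x26,x31} U13={x8,x22,x26} U14={x2,x18,x22} U15={x2,x20,x27} U16={x11,x19,x27} U23={x3,x26,x29} U24={x4,x13,x17} U25={x13,x25,x29} U26={x4,x5,x11} U34={x22,x23,x30} U35={x6,x9,x29} U36={x6,x16,x23} U45={x2,x7,x13} U46={x1,x4,x23} U56={x6,x15,x27}
  U123={x26} U126={x11} U134={x22} U145={x2} U156={x27} U235={x29} U245={x13} U246={x4} U346={x23} U356={x6}
C dims 6,15,10; δ0: rk 6, SNF 1^5·2; δ1: rk 9, SNF 1^9
Ȟ^0: (6−6)−0=0 ⇒ 0
Ȟ^1: (15−9)−6=0 plus torsion [2] ⇒ Z/2
Ȟ^2: (10−0)−9=1 ⇒ Z


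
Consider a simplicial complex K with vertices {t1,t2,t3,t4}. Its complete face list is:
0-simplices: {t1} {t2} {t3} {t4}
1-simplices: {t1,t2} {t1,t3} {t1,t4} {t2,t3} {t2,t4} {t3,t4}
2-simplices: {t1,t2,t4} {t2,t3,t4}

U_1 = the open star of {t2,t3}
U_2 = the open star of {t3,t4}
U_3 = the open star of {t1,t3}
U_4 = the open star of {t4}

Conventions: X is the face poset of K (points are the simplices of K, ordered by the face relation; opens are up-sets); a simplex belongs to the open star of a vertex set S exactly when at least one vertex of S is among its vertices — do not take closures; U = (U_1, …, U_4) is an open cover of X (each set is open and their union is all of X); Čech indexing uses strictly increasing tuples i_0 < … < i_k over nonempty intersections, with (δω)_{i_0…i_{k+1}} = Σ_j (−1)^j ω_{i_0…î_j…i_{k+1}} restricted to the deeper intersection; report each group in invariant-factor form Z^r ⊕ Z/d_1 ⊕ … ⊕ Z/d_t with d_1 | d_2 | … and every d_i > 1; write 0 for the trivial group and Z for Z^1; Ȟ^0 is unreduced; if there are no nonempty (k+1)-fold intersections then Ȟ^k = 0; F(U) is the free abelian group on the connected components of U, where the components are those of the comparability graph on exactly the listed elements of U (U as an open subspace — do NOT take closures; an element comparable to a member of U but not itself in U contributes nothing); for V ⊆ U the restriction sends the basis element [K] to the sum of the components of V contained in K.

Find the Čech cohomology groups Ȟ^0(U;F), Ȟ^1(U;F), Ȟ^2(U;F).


Ȟ^0 = Z, Ȟ^1 = Z, Ȟ^2 = 0

nerve simplices:
  U1={{t2},{t3},{t1,t2},{t1,t3},{t2,t3},{t2,t4},{t3,t4},{t1,t2,t4},{t2,t3,t4}} U2={{t3},{t4},{t1,t3},{t1,t4},{t2,t3},{t2,t4},{t3,t4},{t1,t2,t4},{t2,t3,t4}} U3={{t1},{t3},{t1,t2},{t1,t3},{t1,t4},{t2,t3},{t3,t4},{t1,t2,t4},{t2,t3,t4}} U4={{t4},{t1,t4},{t2,t4},{t3,t4},{t1,t2,t4},{t2,t3,t4}}
  U12={{t3},{t1,t3},{t2,t3},{t2,t4},{t3,t4},{t1,t2,t4},{t2,t3,t4}} U13={{t3},{t1,t2},{t1,t3},{t2,t3},{t3,t4},{t1,t2,t4},{t2,t3,t4}} U14={{t2,t4},{t3,t4},{t1,t2,t4},{t2,t3,t4}} U23={{t3},{t1,t3},{t1,t4},{t2,t3},{t3,t4},{t1,t2,t4},{t2,t3,t4}} U24={{t4},{t1,t4},{t2,t4},{t3,t4},{t1,t2,t4},{t2,t3,t4}} U34={{t1,t4},{t3,t4},{t1,t2,t4},{t2,t3,t4}}
  U123={{t3},{t1,t3},{t2,t3},{t3,t4},{t1,t2,t4},{t2,t3,t4}} U124={{t2,t4},{t3,t4},{t1,t2,t4},{t2,t3,t4}} U134={{t3,t4},{t1,t2,t4},{t2,t3,t4}} U234={{t1,t4},{t3,t4},{t1,t2,t4},{t2,t3,t4}}
  U1234={{t3,t4},{t1,t2,t4},{t2,t3,t4}}
components per intersection:
  U1: {{t2},{t3},{t1,t2},{t1,t3},{t2,t3},{t2,t4},{t3,t4},{t1,t2,t4},{t2,t3,t4}}
  U2: {{t3},{t4},{t1,t3},{t1,t4},{t2,t3},{t2,t4},{t3,t4},{t1,t2,t4},{t2,t3,t4}}
  U3: {{t1},{t3},{t1,t2},{t1,t3},{t1,t4},{t2,t3},{t3,t4},{t1,t2,t4},{t2,t3,t4}}
  U4: {{t4},{t1,t4},{t2,t4},{t3,t4},{t1,t2,t4},{t2,t3,t4}}
  U12: {{t3},{t1,t3},{t2,t3},{t2,t4},{t3,t4},{t1,t2,t4},{t2,t3,t4}}
  U13: {{t3},{t1,t3},{t2,t3},{t3,t4},{t2,t3,t4}} {{t1,t2},{t1,t2,t4}}
  U14: {{t2,t4},{t3,t4},{t1,t2,t4},{t2,t3,t4}}
  U23: {{t3},{t1,t3},{t2,t3},{t3,t4},{t2,t3,t4}} {{t1,t4},{t1,t2,t4}}
  U24: {{t4},{t1,t4},{t2,t4},{t3,t4},{t1,t2,t4},{t2,t3,t4}}
  U34: {{t1,t4},{t1,t2,t4}} {{t3,t4},{t2,t3,t4}}
  U123: {{t3},{t1,t3},{t2,t3},{t3,t4},{t2,t3,t4}} {{t1,t2,t4}}
  U124: {{t2,t4},{t3,t4},{t1,t2,t4},{t2,t3,t4}}
  U134: {{t3,t4},{t2,t3,t4}} {{t1,t2,t4}}
  U234: {{t1,t4},{t1,t2,t4}} {{t3,t4},{t2,t3,t4}}
  U1234: {{t3,t4},{t2,t3,t4}} {{t1,t2,t4}}
C dims 4,9,7,2; δ0: rk 3, SNF 1^3; δ1: rk 5, SNF 1^5; δ2: rk 2, SNF 1^2
degree 0: 4−3−0 = 1 → Ȟ^0 ≅ Z
degree 1: 9−5−3 = 1 → Ȟ^1 ≅ Z
degree 2: 7−2−5 = 0 → Ȟ^2 ≅ 0


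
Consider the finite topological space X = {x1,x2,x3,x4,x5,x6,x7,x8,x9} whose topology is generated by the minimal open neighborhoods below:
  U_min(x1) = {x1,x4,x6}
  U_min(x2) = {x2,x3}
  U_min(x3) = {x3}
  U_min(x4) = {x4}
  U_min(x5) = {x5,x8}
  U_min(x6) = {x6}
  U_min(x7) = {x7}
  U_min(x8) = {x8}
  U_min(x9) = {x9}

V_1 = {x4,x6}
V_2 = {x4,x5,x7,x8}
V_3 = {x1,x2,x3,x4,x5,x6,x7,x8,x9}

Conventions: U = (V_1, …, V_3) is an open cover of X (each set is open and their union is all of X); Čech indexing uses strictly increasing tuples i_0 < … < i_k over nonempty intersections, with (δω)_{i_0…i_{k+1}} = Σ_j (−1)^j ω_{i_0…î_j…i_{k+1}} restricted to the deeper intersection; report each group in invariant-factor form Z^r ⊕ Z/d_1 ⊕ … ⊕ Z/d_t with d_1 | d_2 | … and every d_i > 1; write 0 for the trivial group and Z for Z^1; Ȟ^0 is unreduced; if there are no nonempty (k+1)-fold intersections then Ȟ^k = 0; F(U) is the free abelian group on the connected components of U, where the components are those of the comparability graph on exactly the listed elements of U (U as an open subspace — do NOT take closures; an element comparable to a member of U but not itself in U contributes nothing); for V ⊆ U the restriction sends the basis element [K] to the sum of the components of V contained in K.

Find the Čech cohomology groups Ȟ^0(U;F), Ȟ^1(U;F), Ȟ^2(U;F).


nerve simplices:
  V12={x4} V13={x4,x6} V23={x4,x5,x7,x8}
  V123={x4}
components per intersection:
  V1: {x4} {x6}
  V2: {x4} {x5,x8} {x7}
  V3: {x1,x4,x6} {x2,x3} {x5,x8} {x7} {x9}
  V12: {x4}
  V13: {x4} {x6}
  V23: {x4} {x5,x8} {x7}
  V123: {x4}
C dims 10,6,1; δ0: rk 5, SNF 1^5; δ1: rk 1, SNF 1^1
degree 0: 10−5−0 = 5 → Ȟ^0 ≅ Z^5
degree 1: 6−1−5 = 0 → Ȟ^1 ≅ 0
degree 2: 1−0−1 = 0 → Ȟ^2 ≅ 0

Ȟ^0(U;F) ≅ Z^5; Ȟ^1(U;F) ≅ 0; Ȟ^2(U;F) ≅ 0


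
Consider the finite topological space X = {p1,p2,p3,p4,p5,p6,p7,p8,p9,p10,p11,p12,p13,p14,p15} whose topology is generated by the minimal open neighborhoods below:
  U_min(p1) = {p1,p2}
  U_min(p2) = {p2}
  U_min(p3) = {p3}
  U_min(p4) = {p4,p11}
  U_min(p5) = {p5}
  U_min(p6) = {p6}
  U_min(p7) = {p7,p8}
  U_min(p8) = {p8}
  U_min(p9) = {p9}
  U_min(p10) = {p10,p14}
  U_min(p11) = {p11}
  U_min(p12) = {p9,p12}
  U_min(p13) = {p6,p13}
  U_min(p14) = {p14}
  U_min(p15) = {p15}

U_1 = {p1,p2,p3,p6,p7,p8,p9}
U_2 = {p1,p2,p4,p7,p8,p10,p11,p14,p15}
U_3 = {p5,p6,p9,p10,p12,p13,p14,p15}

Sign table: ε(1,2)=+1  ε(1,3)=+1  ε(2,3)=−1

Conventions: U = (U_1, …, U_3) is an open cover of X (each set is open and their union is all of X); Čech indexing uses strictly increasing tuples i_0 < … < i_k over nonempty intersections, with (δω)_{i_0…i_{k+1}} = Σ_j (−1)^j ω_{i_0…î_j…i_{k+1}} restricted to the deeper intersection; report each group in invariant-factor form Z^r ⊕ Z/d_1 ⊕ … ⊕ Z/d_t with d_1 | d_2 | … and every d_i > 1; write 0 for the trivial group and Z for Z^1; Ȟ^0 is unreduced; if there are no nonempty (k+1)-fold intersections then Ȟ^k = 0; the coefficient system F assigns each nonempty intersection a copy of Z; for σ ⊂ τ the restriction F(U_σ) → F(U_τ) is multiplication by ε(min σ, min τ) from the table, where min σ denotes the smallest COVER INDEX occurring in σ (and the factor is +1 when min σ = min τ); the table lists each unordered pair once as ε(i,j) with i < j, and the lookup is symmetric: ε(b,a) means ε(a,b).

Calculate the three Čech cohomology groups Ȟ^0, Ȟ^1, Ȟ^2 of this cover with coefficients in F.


Ȟ^0 = 0, Ȟ^1 = Z/2, Ȟ^2 = 0

nerve of the cover:
  U12={p1,p2,p7,p8} U13={p6,p9} U23={p10,p14,p15}
C dims 3,3; δ0: rk 3, SNF 1^2·2
Ȟ^0 = (3 − 3) − 0 = 0, so Ȟ^0 ≅ 0
Ȟ^1 = (3 − 0) − 3 = 0 plus torsion [2], so Ȟ^1 ≅ Z/2
Ȟ^2 = (0 − 0) − 0 = 0, so Ȟ^2 ≅ 0


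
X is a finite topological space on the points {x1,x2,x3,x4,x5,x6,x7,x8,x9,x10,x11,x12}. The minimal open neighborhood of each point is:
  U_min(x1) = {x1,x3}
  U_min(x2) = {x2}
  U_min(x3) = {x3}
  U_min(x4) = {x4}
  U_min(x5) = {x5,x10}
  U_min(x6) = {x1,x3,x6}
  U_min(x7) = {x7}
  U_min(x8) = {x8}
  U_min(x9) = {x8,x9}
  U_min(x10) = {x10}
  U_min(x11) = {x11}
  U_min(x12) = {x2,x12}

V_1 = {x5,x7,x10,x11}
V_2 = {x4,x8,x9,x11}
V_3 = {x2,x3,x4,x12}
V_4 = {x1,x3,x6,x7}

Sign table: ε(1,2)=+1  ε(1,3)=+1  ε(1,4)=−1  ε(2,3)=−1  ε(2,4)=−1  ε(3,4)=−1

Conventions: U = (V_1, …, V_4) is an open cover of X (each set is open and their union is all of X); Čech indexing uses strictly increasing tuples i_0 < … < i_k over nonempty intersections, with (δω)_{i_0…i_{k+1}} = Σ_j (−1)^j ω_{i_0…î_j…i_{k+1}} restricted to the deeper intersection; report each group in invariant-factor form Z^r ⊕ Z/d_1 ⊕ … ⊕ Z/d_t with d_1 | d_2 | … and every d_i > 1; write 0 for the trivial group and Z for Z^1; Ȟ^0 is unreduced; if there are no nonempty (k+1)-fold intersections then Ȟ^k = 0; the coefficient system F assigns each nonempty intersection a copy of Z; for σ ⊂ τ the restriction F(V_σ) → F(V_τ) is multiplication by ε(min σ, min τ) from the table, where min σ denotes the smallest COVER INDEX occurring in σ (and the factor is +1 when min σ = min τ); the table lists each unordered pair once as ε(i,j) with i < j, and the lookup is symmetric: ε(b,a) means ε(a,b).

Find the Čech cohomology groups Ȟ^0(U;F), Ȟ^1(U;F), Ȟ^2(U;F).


Ȟ^0 ≅ 0,  Ȟ^1 ≅ Z/2,  Ȟ^2 ≅ 0

nonempty intersections:
  V12={x11} V14={x7} V23={x4} V34={x3}
C dims 4,4; δ0: rk 4, SNF 1^3·2
Ȟ^0: (4−4)−0=0 ⇒ 0
Ȟ^1: (4−0)−4=0 plus torsion [2] ⇒ Z/2
Ȟ^2: (0−0)−0=0 ⇒ 0


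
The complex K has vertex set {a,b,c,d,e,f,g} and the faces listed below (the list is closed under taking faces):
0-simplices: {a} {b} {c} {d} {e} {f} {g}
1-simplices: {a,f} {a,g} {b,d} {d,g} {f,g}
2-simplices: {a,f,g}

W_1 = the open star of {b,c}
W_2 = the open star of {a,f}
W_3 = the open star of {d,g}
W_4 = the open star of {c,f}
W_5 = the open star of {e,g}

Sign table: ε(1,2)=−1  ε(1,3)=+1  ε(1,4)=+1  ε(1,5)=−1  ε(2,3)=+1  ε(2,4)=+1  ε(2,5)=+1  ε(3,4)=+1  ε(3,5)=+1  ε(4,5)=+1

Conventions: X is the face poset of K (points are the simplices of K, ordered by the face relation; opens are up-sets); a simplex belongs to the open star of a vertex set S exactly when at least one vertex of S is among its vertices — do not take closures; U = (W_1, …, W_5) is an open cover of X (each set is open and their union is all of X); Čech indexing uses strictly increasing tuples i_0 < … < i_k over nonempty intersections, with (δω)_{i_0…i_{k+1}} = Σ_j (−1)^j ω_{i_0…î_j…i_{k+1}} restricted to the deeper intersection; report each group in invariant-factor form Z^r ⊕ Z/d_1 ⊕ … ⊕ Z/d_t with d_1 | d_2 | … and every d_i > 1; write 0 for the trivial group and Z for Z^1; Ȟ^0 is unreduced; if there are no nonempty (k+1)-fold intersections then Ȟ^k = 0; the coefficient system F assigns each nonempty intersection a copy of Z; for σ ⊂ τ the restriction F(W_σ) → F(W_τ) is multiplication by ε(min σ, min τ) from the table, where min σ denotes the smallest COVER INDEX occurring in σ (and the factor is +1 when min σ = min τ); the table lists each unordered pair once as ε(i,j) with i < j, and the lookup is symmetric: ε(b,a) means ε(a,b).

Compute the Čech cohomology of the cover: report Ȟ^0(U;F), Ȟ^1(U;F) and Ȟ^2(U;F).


nonempty overlaps:
  W1={{b},{c},{b,d}} W2={{a},{f},{a,f},{a,g},{f,g},{a,f,g}} W3={{d},{g},{a,g},{b,d},{d,g},{f,g},{a,f,g}} W4={{c},{f},{a,f},{f,g},{a,f,g}} W5={{e},{g},{a,g},{d,g},{f,g},{a,f,g}}
  W13={{b,d}} W14={{c}} W23={{a,g},{f,g},{a,f,g}} W24={{f},{a,f},{f,g},{a,f,g}} W25={{a,g},{f,g},{a,f,g}} W34={{f,g},{a,f,g}} W35={{g},{a,g},{d,g},{f,g},{a,f,g}} W45={{f,g},{a,f,g}}
  W234={{f,g},{a,f,g}} W235={{a,g},{f,g},{a,f,g}} W245={{f,g},{a,f,g}} W345={{f,g},{a,f,g}}
  W2345={{f,g},{a,f,g}}
C dims 5,8,4,1; δ0: rk 4, SNF 1^4; δ1: rk 3, SNF 1^3; δ2: rk 1, SNF 1^1
degree 0: 5−4−0 = 1 → Ȟ^0 ≅ Z
degree 1: 8−3−4 = 1 → Ȟ^1 ≅ Z
degree 2: 4−1−3 = 0 → Ȟ^2 ≅ 0

Ȟ^0(U;F) ≅ Z,  Ȟ^1(U;F) ≅ Z,  Ȟ^2(U;F) ≅ 0


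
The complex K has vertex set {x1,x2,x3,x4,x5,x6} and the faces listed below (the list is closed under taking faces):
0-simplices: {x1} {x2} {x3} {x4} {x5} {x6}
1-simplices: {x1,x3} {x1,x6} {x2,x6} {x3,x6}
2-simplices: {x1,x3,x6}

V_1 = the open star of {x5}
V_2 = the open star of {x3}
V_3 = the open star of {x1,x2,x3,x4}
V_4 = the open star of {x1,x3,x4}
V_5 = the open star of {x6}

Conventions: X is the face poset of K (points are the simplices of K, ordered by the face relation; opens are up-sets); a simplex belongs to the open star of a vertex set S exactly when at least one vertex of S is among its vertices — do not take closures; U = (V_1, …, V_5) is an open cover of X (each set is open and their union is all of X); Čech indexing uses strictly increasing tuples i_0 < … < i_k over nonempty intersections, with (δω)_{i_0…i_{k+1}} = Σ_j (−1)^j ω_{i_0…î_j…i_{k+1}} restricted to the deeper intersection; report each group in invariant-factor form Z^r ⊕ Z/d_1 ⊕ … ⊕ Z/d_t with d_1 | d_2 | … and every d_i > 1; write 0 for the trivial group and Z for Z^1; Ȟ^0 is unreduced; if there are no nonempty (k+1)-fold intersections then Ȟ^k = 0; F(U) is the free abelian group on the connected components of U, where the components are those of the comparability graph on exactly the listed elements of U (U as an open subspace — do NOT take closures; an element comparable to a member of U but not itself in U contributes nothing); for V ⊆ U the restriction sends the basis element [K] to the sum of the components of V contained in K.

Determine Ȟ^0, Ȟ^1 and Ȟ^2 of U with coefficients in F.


Ȟ^0(U;F) ≅ Z^3,  Ȟ^1(U;F) ≅ 0,  Ȟ^2(U;F) ≅ 0

cover nerve:
  V1={{x5}} V2={{x3},{x1,x3},{x3,x6},{x1,x3,x6}} V3={{x1},{x2},{x3},{x4},{x1,x3},{x1,x6},{x2,x6},{x3,x6},{x1,x3,x6}} V4={{x1},{x3},{x4},{x1,x3},{x1,x6},{x3,x6},{x1,x3,x6}} V5={{x6},{x1,x6},{x2,x6},{x3,x6},{x1,x3,x6}}
  V23={{x3},{x1,x3},{x3,x6},{x1,x3,x6}} V24={{x3},{x1,x3},{x3,x6},{x1,x3,x6}} V25={{x3,x6},{x1,x3,x6}} V34={{x1},{x3},{x4},{x1,x3},{x1,x6},{x3,x6},{x1,x3,x6}} V35={{x1,x6},{x2,x6},{x3,x6},{x1,x3,x6}} V45={{x1,x6},{x3,x6},{x1,x3,x6}}
  V234={{x3},{x1,x3},{x3,x6},{x1,x3,x6}} V235={{x3,x6},{x1,x3,x6}} V245={{x3,x6},{x1,x3,x6}} V345={{x1,x6},{x3,x6},{x1,x3,x6}}
  V2345={{x3,x6},{x1,x3,x6}}
components per intersection:
  V1: {{x5}}
  V2: {{x3},{x1,x3},{x3,x6},{x1,x3,x6}}
  V3: {{x1},{x3},{x1,x3},{x1,x6},{x3,x6},{x1,x3,x6}} {{x2},{x2,x6}} {{x4}}
  V4: {{x1},{x3},{x1,x3},{x1,x6},{x3,x6},{x1,x3,x6}} {{x4}}
  V5: {{x6},{x1,x6},{x2,x6},{x3,x6},{x1,x3,x6}}
  V23: {{x3},{x1,x3},{x3,x6},{x1,x3,x6}}
  V24: {{x3},{x1,x3},{x3,x6},{x1,x3,x6}}
  V25: {{x3,x6},{x1,x3,x6}}
  V34: {{x1},{x3},{x1,x3},{x1,x6},{x3,x6},{x1,x3,x6}} {{x4}}
  V35: {{x1,x6},{x3,x6},{x1,x3,x6}} {{x2,x6}}
  V45: {{x1,x6},{x3,x6},{x1,x3,x6}}
  V234: {{x3},{x1,x3},{x3,x6},{x1,x3,x6}}
  V235: {{x3,x6},{x1,x3,x6}}
  V245: {{x3,x6},{x1,x3,x6}}
  V345: {{x1,x6},{x3,x6},{x1,x3,x6}}
  V2345: {{x3,x6},{x1,x3,x6}}
C dims 8,8,4,1; δ0: rk 5, SNF 1^5; δ1: rk 3, SNF 1^3; δ2: rk 1, SNF 1^1
Ȟ^0: (8−5)−0=3 ⇒ Z^3
Ȟ^1: (8−3)−5=0 ⇒ 0
Ȟ^2: (4−1)−3=0 ⇒ 0
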